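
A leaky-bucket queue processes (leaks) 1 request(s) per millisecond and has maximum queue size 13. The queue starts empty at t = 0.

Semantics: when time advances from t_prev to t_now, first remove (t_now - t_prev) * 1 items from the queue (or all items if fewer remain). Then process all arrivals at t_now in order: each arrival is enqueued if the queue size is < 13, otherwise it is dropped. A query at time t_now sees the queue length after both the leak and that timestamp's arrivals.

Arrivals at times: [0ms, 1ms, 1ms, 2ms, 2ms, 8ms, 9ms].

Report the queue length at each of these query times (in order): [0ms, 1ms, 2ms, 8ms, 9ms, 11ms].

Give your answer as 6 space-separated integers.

Queue lengths at query times:
  query t=0ms: backlog = 1
  query t=1ms: backlog = 2
  query t=2ms: backlog = 3
  query t=8ms: backlog = 1
  query t=9ms: backlog = 1
  query t=11ms: backlog = 0

Answer: 1 2 3 1 1 0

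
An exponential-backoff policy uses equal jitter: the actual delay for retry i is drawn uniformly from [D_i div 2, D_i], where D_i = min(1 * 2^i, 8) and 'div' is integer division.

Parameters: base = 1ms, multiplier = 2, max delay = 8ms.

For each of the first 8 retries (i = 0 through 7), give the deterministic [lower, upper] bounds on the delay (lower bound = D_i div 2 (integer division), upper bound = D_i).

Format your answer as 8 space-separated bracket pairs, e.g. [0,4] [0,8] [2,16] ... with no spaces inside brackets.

Answer: [0,1] [1,2] [2,4] [4,8] [4,8] [4,8] [4,8] [4,8]

Derivation:
Computing bounds per retry:
  i=0: D_i=min(1*2^0,8)=1, bounds=[0,1]
  i=1: D_i=min(1*2^1,8)=2, bounds=[1,2]
  i=2: D_i=min(1*2^2,8)=4, bounds=[2,4]
  i=3: D_i=min(1*2^3,8)=8, bounds=[4,8]
  i=4: D_i=min(1*2^4,8)=8, bounds=[4,8]
  i=5: D_i=min(1*2^5,8)=8, bounds=[4,8]
  i=6: D_i=min(1*2^6,8)=8, bounds=[4,8]
  i=7: D_i=min(1*2^7,8)=8, bounds=[4,8]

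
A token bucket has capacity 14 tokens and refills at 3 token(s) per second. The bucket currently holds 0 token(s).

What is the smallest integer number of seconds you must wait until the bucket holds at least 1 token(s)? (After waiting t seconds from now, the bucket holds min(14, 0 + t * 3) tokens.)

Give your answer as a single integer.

Answer: 1

Derivation:
Need 0 + t * 3 >= 1, so t >= 1/3.
Smallest integer t = ceil(1/3) = 1.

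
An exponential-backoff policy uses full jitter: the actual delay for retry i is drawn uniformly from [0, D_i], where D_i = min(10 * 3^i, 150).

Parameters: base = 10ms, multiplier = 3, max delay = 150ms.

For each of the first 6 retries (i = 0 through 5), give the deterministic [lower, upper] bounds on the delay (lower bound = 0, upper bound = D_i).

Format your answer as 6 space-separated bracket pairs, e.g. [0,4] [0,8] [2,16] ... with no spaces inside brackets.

Computing bounds per retry:
  i=0: D_i=min(10*3^0,150)=10, bounds=[0,10]
  i=1: D_i=min(10*3^1,150)=30, bounds=[0,30]
  i=2: D_i=min(10*3^2,150)=90, bounds=[0,90]
  i=3: D_i=min(10*3^3,150)=150, bounds=[0,150]
  i=4: D_i=min(10*3^4,150)=150, bounds=[0,150]
  i=5: D_i=min(10*3^5,150)=150, bounds=[0,150]

Answer: [0,10] [0,30] [0,90] [0,150] [0,150] [0,150]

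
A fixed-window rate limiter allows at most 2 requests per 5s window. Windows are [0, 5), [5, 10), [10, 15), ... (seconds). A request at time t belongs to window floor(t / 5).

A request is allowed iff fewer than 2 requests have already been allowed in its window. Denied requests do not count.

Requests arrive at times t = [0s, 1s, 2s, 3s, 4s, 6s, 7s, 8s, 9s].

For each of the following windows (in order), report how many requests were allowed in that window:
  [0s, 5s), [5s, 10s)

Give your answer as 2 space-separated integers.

Processing requests:
  req#1 t=0s (window 0): ALLOW
  req#2 t=1s (window 0): ALLOW
  req#3 t=2s (window 0): DENY
  req#4 t=3s (window 0): DENY
  req#5 t=4s (window 0): DENY
  req#6 t=6s (window 1): ALLOW
  req#7 t=7s (window 1): ALLOW
  req#8 t=8s (window 1): DENY
  req#9 t=9s (window 1): DENY

Allowed counts by window: 2 2

Answer: 2 2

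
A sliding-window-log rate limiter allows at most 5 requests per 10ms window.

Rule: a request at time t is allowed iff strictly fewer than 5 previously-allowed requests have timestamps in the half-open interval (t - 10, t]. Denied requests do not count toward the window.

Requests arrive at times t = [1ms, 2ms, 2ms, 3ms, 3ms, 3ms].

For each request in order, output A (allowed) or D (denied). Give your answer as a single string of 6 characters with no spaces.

Tracking allowed requests in the window:
  req#1 t=1ms: ALLOW
  req#2 t=2ms: ALLOW
  req#3 t=2ms: ALLOW
  req#4 t=3ms: ALLOW
  req#5 t=3ms: ALLOW
  req#6 t=3ms: DENY

Answer: AAAAAD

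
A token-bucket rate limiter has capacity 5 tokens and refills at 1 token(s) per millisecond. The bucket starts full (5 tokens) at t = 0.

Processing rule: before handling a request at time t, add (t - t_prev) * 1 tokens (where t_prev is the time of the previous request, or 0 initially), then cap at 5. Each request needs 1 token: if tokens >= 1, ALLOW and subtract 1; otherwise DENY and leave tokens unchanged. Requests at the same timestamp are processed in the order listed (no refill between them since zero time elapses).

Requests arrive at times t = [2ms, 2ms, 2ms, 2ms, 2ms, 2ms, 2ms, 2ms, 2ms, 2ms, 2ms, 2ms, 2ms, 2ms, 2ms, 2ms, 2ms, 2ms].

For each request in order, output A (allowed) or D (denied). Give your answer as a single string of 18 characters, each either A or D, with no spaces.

Answer: AAAAADDDDDDDDDDDDD

Derivation:
Simulating step by step:
  req#1 t=2ms: ALLOW
  req#2 t=2ms: ALLOW
  req#3 t=2ms: ALLOW
  req#4 t=2ms: ALLOW
  req#5 t=2ms: ALLOW
  req#6 t=2ms: DENY
  req#7 t=2ms: DENY
  req#8 t=2ms: DENY
  req#9 t=2ms: DENY
  req#10 t=2ms: DENY
  req#11 t=2ms: DENY
  req#12 t=2ms: DENY
  req#13 t=2ms: DENY
  req#14 t=2ms: DENY
  req#15 t=2ms: DENY
  req#16 t=2ms: DENY
  req#17 t=2ms: DENY
  req#18 t=2ms: DENY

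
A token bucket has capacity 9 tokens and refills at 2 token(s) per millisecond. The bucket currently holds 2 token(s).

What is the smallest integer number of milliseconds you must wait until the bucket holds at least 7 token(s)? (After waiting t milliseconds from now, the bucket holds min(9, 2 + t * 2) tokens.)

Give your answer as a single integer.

Need 2 + t * 2 >= 7, so t >= 5/2.
Smallest integer t = ceil(5/2) = 3.

Answer: 3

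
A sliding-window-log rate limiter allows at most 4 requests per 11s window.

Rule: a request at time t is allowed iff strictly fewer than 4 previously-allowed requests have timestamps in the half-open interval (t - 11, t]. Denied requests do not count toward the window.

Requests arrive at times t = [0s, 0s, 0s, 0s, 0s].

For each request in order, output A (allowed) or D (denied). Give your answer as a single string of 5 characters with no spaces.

Tracking allowed requests in the window:
  req#1 t=0s: ALLOW
  req#2 t=0s: ALLOW
  req#3 t=0s: ALLOW
  req#4 t=0s: ALLOW
  req#5 t=0s: DENY

Answer: AAAAD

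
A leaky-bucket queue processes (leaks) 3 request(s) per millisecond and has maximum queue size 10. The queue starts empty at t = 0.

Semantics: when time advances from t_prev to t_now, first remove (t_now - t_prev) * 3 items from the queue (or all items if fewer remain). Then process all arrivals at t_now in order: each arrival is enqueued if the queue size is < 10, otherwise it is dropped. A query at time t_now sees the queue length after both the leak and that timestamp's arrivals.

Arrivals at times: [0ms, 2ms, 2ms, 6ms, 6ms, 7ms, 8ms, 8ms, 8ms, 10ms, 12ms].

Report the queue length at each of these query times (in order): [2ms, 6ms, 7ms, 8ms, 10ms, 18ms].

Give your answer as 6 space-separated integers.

Answer: 2 2 1 3 1 0

Derivation:
Queue lengths at query times:
  query t=2ms: backlog = 2
  query t=6ms: backlog = 2
  query t=7ms: backlog = 1
  query t=8ms: backlog = 3
  query t=10ms: backlog = 1
  query t=18ms: backlog = 0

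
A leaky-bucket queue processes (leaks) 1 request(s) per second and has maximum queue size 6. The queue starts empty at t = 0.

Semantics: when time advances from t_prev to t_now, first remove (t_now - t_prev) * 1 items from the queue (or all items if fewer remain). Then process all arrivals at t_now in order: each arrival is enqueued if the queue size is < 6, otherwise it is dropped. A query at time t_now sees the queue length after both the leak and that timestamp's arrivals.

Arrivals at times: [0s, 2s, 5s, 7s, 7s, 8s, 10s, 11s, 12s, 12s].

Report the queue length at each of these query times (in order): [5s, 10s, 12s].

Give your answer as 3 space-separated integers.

Queue lengths at query times:
  query t=5s: backlog = 1
  query t=10s: backlog = 1
  query t=12s: backlog = 2

Answer: 1 1 2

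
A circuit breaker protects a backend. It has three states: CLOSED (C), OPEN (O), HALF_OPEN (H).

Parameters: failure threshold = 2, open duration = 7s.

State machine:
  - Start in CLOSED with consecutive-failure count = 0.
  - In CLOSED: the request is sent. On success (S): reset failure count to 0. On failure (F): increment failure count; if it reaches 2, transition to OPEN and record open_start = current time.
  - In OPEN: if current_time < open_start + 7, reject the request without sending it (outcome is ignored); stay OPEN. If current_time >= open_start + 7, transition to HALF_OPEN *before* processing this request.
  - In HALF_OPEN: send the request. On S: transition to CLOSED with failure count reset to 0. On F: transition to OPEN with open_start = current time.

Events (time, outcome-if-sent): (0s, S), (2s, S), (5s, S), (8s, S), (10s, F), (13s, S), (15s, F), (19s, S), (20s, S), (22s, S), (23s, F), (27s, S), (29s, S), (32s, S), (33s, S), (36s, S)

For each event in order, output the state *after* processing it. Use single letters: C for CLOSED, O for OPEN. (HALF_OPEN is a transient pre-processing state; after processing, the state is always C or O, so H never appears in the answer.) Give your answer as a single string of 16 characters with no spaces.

State after each event:
  event#1 t=0s outcome=S: state=CLOSED
  event#2 t=2s outcome=S: state=CLOSED
  event#3 t=5s outcome=S: state=CLOSED
  event#4 t=8s outcome=S: state=CLOSED
  event#5 t=10s outcome=F: state=CLOSED
  event#6 t=13s outcome=S: state=CLOSED
  event#7 t=15s outcome=F: state=CLOSED
  event#8 t=19s outcome=S: state=CLOSED
  event#9 t=20s outcome=S: state=CLOSED
  event#10 t=22s outcome=S: state=CLOSED
  event#11 t=23s outcome=F: state=CLOSED
  event#12 t=27s outcome=S: state=CLOSED
  event#13 t=29s outcome=S: state=CLOSED
  event#14 t=32s outcome=S: state=CLOSED
  event#15 t=33s outcome=S: state=CLOSED
  event#16 t=36s outcome=S: state=CLOSED

Answer: CCCCCCCCCCCCCCCC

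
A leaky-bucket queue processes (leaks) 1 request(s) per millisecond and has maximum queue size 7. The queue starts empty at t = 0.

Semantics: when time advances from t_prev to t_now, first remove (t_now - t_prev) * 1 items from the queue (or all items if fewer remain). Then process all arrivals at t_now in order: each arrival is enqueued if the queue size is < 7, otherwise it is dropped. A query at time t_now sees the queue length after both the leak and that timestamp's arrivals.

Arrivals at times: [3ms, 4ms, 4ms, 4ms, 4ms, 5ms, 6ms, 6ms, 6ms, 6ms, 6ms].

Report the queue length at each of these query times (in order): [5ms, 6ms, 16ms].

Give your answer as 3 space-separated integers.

Queue lengths at query times:
  query t=5ms: backlog = 4
  query t=6ms: backlog = 7
  query t=16ms: backlog = 0

Answer: 4 7 0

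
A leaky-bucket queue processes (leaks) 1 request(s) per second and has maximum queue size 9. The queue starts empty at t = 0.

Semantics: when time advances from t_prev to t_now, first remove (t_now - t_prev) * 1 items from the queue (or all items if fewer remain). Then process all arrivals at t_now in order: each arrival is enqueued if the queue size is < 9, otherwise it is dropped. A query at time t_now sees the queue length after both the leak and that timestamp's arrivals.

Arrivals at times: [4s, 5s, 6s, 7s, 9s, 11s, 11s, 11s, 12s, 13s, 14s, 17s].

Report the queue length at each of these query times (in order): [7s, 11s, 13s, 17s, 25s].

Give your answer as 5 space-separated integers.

Queue lengths at query times:
  query t=7s: backlog = 1
  query t=11s: backlog = 3
  query t=13s: backlog = 3
  query t=17s: backlog = 1
  query t=25s: backlog = 0

Answer: 1 3 3 1 0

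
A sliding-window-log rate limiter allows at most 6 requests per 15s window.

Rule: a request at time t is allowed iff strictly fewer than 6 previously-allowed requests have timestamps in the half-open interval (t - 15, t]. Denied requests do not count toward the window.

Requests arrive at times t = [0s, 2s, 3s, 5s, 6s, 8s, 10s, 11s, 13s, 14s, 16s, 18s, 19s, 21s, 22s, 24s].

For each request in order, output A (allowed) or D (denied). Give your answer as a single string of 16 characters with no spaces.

Answer: AAAAAADDDDAAAAAA

Derivation:
Tracking allowed requests in the window:
  req#1 t=0s: ALLOW
  req#2 t=2s: ALLOW
  req#3 t=3s: ALLOW
  req#4 t=5s: ALLOW
  req#5 t=6s: ALLOW
  req#6 t=8s: ALLOW
  req#7 t=10s: DENY
  req#8 t=11s: DENY
  req#9 t=13s: DENY
  req#10 t=14s: DENY
  req#11 t=16s: ALLOW
  req#12 t=18s: ALLOW
  req#13 t=19s: ALLOW
  req#14 t=21s: ALLOW
  req#15 t=22s: ALLOW
  req#16 t=24s: ALLOW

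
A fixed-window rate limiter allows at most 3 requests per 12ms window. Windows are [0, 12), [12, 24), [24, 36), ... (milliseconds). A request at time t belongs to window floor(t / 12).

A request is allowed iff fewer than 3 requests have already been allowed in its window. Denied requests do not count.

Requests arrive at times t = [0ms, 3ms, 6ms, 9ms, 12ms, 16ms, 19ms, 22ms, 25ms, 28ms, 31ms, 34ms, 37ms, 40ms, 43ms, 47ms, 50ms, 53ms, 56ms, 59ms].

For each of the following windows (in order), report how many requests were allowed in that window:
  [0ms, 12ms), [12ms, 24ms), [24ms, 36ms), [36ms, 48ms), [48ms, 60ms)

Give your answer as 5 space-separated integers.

Answer: 3 3 3 3 3

Derivation:
Processing requests:
  req#1 t=0ms (window 0): ALLOW
  req#2 t=3ms (window 0): ALLOW
  req#3 t=6ms (window 0): ALLOW
  req#4 t=9ms (window 0): DENY
  req#5 t=12ms (window 1): ALLOW
  req#6 t=16ms (window 1): ALLOW
  req#7 t=19ms (window 1): ALLOW
  req#8 t=22ms (window 1): DENY
  req#9 t=25ms (window 2): ALLOW
  req#10 t=28ms (window 2): ALLOW
  req#11 t=31ms (window 2): ALLOW
  req#12 t=34ms (window 2): DENY
  req#13 t=37ms (window 3): ALLOW
  req#14 t=40ms (window 3): ALLOW
  req#15 t=43ms (window 3): ALLOW
  req#16 t=47ms (window 3): DENY
  req#17 t=50ms (window 4): ALLOW
  req#18 t=53ms (window 4): ALLOW
  req#19 t=56ms (window 4): ALLOW
  req#20 t=59ms (window 4): DENY

Allowed counts by window: 3 3 3 3 3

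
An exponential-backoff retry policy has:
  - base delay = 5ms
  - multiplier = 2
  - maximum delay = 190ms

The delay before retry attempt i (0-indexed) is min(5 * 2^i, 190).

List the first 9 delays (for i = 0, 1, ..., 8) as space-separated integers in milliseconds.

Answer: 5 10 20 40 80 160 190 190 190

Derivation:
Computing each delay:
  i=0: min(5*2^0, 190) = 5
  i=1: min(5*2^1, 190) = 10
  i=2: min(5*2^2, 190) = 20
  i=3: min(5*2^3, 190) = 40
  i=4: min(5*2^4, 190) = 80
  i=5: min(5*2^5, 190) = 160
  i=6: min(5*2^6, 190) = 190
  i=7: min(5*2^7, 190) = 190
  i=8: min(5*2^8, 190) = 190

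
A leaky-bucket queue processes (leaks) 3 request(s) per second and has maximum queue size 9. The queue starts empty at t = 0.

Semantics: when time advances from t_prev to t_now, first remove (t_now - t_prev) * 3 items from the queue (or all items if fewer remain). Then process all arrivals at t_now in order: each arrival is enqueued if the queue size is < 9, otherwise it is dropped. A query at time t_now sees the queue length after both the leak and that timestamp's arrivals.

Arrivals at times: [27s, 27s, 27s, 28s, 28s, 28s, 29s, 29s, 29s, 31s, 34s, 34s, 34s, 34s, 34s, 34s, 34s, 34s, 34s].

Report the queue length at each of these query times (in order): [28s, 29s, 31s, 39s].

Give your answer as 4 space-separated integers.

Answer: 3 3 1 0

Derivation:
Queue lengths at query times:
  query t=28s: backlog = 3
  query t=29s: backlog = 3
  query t=31s: backlog = 1
  query t=39s: backlog = 0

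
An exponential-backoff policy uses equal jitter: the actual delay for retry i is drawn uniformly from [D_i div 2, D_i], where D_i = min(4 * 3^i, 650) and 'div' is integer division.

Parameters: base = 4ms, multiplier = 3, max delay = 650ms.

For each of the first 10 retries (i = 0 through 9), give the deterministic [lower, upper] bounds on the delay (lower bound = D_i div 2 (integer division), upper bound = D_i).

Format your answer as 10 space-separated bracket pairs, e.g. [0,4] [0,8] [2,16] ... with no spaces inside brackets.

Answer: [2,4] [6,12] [18,36] [54,108] [162,324] [325,650] [325,650] [325,650] [325,650] [325,650]

Derivation:
Computing bounds per retry:
  i=0: D_i=min(4*3^0,650)=4, bounds=[2,4]
  i=1: D_i=min(4*3^1,650)=12, bounds=[6,12]
  i=2: D_i=min(4*3^2,650)=36, bounds=[18,36]
  i=3: D_i=min(4*3^3,650)=108, bounds=[54,108]
  i=4: D_i=min(4*3^4,650)=324, bounds=[162,324]
  i=5: D_i=min(4*3^5,650)=650, bounds=[325,650]
  i=6: D_i=min(4*3^6,650)=650, bounds=[325,650]
  i=7: D_i=min(4*3^7,650)=650, bounds=[325,650]
  i=8: D_i=min(4*3^8,650)=650, bounds=[325,650]
  i=9: D_i=min(4*3^9,650)=650, bounds=[325,650]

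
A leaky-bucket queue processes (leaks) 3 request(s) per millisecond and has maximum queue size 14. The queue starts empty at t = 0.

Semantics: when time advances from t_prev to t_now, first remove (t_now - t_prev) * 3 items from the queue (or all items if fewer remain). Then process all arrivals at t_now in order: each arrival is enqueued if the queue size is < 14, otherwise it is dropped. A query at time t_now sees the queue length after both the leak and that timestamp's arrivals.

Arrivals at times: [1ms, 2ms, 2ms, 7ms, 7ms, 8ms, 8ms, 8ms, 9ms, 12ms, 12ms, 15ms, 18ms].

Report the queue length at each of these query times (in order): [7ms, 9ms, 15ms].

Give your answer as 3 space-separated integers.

Queue lengths at query times:
  query t=7ms: backlog = 2
  query t=9ms: backlog = 1
  query t=15ms: backlog = 1

Answer: 2 1 1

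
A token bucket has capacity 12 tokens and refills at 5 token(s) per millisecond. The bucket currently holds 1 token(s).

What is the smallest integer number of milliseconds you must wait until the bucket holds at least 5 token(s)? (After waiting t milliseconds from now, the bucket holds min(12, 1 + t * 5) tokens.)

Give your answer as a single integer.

Need 1 + t * 5 >= 5, so t >= 4/5.
Smallest integer t = ceil(4/5) = 1.

Answer: 1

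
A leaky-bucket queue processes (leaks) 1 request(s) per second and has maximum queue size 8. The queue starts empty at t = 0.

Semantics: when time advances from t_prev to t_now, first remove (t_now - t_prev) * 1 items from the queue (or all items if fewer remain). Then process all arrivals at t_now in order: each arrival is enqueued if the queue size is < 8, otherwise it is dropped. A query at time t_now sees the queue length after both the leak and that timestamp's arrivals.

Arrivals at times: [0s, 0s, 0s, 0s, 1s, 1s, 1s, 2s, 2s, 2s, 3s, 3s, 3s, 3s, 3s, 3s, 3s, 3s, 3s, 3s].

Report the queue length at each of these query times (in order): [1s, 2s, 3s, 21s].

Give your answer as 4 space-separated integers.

Queue lengths at query times:
  query t=1s: backlog = 6
  query t=2s: backlog = 8
  query t=3s: backlog = 8
  query t=21s: backlog = 0

Answer: 6 8 8 0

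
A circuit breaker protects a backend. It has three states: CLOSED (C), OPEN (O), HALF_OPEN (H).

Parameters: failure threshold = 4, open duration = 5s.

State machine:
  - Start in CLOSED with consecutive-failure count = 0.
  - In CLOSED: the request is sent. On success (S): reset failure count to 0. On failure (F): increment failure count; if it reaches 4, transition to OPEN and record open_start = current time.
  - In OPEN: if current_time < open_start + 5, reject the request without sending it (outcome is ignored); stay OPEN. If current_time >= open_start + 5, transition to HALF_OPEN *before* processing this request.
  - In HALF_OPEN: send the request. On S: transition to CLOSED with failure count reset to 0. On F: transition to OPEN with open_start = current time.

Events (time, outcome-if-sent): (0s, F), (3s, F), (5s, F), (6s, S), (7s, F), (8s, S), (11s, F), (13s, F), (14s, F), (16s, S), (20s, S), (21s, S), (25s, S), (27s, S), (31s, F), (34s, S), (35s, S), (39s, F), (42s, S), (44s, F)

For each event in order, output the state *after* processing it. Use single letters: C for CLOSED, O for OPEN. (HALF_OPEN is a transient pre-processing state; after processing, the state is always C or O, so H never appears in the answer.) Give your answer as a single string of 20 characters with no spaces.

State after each event:
  event#1 t=0s outcome=F: state=CLOSED
  event#2 t=3s outcome=F: state=CLOSED
  event#3 t=5s outcome=F: state=CLOSED
  event#4 t=6s outcome=S: state=CLOSED
  event#5 t=7s outcome=F: state=CLOSED
  event#6 t=8s outcome=S: state=CLOSED
  event#7 t=11s outcome=F: state=CLOSED
  event#8 t=13s outcome=F: state=CLOSED
  event#9 t=14s outcome=F: state=CLOSED
  event#10 t=16s outcome=S: state=CLOSED
  event#11 t=20s outcome=S: state=CLOSED
  event#12 t=21s outcome=S: state=CLOSED
  event#13 t=25s outcome=S: state=CLOSED
  event#14 t=27s outcome=S: state=CLOSED
  event#15 t=31s outcome=F: state=CLOSED
  event#16 t=34s outcome=S: state=CLOSED
  event#17 t=35s outcome=S: state=CLOSED
  event#18 t=39s outcome=F: state=CLOSED
  event#19 t=42s outcome=S: state=CLOSED
  event#20 t=44s outcome=F: state=CLOSED

Answer: CCCCCCCCCCCCCCCCCCCC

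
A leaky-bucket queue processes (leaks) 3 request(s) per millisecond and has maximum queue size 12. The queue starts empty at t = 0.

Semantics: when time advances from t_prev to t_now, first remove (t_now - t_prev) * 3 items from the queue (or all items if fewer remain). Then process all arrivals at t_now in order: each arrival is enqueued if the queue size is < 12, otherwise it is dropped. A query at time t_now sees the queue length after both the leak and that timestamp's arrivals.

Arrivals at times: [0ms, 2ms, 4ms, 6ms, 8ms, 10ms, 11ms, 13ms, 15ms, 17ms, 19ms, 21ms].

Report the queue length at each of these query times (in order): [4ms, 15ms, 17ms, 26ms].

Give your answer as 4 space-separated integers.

Queue lengths at query times:
  query t=4ms: backlog = 1
  query t=15ms: backlog = 1
  query t=17ms: backlog = 1
  query t=26ms: backlog = 0

Answer: 1 1 1 0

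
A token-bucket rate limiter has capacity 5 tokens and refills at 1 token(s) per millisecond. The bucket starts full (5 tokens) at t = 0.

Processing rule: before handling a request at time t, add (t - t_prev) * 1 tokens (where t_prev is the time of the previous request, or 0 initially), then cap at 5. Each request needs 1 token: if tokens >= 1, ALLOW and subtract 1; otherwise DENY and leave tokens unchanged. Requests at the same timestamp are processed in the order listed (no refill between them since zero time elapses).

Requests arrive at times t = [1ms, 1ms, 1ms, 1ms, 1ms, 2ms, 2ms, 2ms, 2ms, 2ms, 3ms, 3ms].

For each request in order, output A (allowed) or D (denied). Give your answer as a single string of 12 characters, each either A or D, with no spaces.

Simulating step by step:
  req#1 t=1ms: ALLOW
  req#2 t=1ms: ALLOW
  req#3 t=1ms: ALLOW
  req#4 t=1ms: ALLOW
  req#5 t=1ms: ALLOW
  req#6 t=2ms: ALLOW
  req#7 t=2ms: DENY
  req#8 t=2ms: DENY
  req#9 t=2ms: DENY
  req#10 t=2ms: DENY
  req#11 t=3ms: ALLOW
  req#12 t=3ms: DENY

Answer: AAAAAADDDDAD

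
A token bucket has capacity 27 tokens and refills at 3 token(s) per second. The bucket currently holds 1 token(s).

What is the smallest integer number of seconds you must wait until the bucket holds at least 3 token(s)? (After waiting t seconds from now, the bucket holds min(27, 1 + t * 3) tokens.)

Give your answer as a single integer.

Answer: 1

Derivation:
Need 1 + t * 3 >= 3, so t >= 2/3.
Smallest integer t = ceil(2/3) = 1.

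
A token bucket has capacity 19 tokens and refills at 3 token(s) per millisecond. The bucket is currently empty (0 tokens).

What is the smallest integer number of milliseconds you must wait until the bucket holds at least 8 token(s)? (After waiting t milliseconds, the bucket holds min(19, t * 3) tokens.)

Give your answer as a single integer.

Answer: 3

Derivation:
Need t * 3 >= 8, so t >= 8/3.
Smallest integer t = ceil(8/3) = 3.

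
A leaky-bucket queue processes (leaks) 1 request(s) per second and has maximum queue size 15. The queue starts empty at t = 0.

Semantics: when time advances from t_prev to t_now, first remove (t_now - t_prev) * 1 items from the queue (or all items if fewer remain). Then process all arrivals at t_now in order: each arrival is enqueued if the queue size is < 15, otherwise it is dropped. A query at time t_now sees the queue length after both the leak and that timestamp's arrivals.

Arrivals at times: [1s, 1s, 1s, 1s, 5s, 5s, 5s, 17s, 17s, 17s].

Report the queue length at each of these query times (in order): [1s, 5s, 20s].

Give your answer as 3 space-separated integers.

Answer: 4 3 0

Derivation:
Queue lengths at query times:
  query t=1s: backlog = 4
  query t=5s: backlog = 3
  query t=20s: backlog = 0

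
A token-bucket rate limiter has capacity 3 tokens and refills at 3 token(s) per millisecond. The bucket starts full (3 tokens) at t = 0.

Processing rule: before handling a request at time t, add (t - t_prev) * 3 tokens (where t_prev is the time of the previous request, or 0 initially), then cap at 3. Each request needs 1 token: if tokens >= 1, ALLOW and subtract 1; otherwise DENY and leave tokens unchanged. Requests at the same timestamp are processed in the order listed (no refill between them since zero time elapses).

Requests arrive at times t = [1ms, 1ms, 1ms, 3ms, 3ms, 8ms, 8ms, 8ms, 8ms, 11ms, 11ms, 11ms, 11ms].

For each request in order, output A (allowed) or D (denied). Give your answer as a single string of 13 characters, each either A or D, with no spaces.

Simulating step by step:
  req#1 t=1ms: ALLOW
  req#2 t=1ms: ALLOW
  req#3 t=1ms: ALLOW
  req#4 t=3ms: ALLOW
  req#5 t=3ms: ALLOW
  req#6 t=8ms: ALLOW
  req#7 t=8ms: ALLOW
  req#8 t=8ms: ALLOW
  req#9 t=8ms: DENY
  req#10 t=11ms: ALLOW
  req#11 t=11ms: ALLOW
  req#12 t=11ms: ALLOW
  req#13 t=11ms: DENY

Answer: AAAAAAAADAAAD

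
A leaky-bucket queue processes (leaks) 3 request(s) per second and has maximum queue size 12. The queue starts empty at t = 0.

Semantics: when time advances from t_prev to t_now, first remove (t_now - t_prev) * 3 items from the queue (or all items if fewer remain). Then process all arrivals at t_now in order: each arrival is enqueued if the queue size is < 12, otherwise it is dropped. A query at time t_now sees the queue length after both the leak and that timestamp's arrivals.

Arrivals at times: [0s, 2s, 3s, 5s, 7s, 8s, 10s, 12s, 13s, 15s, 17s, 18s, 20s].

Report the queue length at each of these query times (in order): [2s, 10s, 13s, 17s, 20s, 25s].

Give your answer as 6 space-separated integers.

Queue lengths at query times:
  query t=2s: backlog = 1
  query t=10s: backlog = 1
  query t=13s: backlog = 1
  query t=17s: backlog = 1
  query t=20s: backlog = 1
  query t=25s: backlog = 0

Answer: 1 1 1 1 1 0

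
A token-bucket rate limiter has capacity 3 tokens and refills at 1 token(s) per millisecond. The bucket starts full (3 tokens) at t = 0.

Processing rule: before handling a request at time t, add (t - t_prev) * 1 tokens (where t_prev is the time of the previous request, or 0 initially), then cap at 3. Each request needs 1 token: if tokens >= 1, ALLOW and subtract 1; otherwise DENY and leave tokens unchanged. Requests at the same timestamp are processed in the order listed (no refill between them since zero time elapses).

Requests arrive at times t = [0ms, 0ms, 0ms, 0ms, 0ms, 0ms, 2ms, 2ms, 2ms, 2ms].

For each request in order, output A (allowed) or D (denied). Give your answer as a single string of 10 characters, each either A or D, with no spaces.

Simulating step by step:
  req#1 t=0ms: ALLOW
  req#2 t=0ms: ALLOW
  req#3 t=0ms: ALLOW
  req#4 t=0ms: DENY
  req#5 t=0ms: DENY
  req#6 t=0ms: DENY
  req#7 t=2ms: ALLOW
  req#8 t=2ms: ALLOW
  req#9 t=2ms: DENY
  req#10 t=2ms: DENY

Answer: AAADDDAADD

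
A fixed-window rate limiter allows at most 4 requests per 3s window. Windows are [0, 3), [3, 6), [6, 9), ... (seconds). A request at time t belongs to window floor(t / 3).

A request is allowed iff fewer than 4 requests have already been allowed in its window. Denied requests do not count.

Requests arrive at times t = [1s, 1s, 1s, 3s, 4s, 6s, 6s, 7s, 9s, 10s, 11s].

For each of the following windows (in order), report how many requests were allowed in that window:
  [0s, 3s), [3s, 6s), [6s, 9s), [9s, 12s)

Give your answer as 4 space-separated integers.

Processing requests:
  req#1 t=1s (window 0): ALLOW
  req#2 t=1s (window 0): ALLOW
  req#3 t=1s (window 0): ALLOW
  req#4 t=3s (window 1): ALLOW
  req#5 t=4s (window 1): ALLOW
  req#6 t=6s (window 2): ALLOW
  req#7 t=6s (window 2): ALLOW
  req#8 t=7s (window 2): ALLOW
  req#9 t=9s (window 3): ALLOW
  req#10 t=10s (window 3): ALLOW
  req#11 t=11s (window 3): ALLOW

Allowed counts by window: 3 2 3 3

Answer: 3 2 3 3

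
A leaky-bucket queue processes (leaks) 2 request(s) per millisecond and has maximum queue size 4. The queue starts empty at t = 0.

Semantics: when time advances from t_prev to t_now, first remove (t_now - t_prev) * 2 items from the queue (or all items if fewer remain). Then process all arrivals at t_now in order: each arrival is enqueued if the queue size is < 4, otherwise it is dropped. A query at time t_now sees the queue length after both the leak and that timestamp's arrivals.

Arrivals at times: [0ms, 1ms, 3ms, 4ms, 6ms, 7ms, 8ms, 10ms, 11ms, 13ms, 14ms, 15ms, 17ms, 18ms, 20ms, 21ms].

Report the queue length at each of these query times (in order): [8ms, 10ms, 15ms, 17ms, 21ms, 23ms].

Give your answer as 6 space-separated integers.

Queue lengths at query times:
  query t=8ms: backlog = 1
  query t=10ms: backlog = 1
  query t=15ms: backlog = 1
  query t=17ms: backlog = 1
  query t=21ms: backlog = 1
  query t=23ms: backlog = 0

Answer: 1 1 1 1 1 0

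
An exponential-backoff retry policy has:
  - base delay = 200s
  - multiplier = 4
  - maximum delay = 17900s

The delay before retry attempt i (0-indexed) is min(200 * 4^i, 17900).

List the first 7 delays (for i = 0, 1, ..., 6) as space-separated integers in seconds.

Answer: 200 800 3200 12800 17900 17900 17900

Derivation:
Computing each delay:
  i=0: min(200*4^0, 17900) = 200
  i=1: min(200*4^1, 17900) = 800
  i=2: min(200*4^2, 17900) = 3200
  i=3: min(200*4^3, 17900) = 12800
  i=4: min(200*4^4, 17900) = 17900
  i=5: min(200*4^5, 17900) = 17900
  i=6: min(200*4^6, 17900) = 17900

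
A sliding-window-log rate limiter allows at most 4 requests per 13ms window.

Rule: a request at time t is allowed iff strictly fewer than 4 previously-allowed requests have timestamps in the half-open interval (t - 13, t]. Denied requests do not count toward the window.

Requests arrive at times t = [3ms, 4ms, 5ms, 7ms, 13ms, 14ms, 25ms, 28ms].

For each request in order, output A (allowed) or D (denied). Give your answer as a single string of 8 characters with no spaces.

Answer: AAAADDAA

Derivation:
Tracking allowed requests in the window:
  req#1 t=3ms: ALLOW
  req#2 t=4ms: ALLOW
  req#3 t=5ms: ALLOW
  req#4 t=7ms: ALLOW
  req#5 t=13ms: DENY
  req#6 t=14ms: DENY
  req#7 t=25ms: ALLOW
  req#8 t=28ms: ALLOW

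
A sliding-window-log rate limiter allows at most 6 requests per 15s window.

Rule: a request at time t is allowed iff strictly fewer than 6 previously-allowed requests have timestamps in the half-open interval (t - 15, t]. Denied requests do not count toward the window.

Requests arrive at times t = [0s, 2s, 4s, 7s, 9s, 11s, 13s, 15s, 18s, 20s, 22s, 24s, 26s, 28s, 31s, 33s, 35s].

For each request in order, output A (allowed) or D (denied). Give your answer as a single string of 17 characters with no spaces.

Tracking allowed requests in the window:
  req#1 t=0s: ALLOW
  req#2 t=2s: ALLOW
  req#3 t=4s: ALLOW
  req#4 t=7s: ALLOW
  req#5 t=9s: ALLOW
  req#6 t=11s: ALLOW
  req#7 t=13s: DENY
  req#8 t=15s: ALLOW
  req#9 t=18s: ALLOW
  req#10 t=20s: ALLOW
  req#11 t=22s: ALLOW
  req#12 t=24s: ALLOW
  req#13 t=26s: ALLOW
  req#14 t=28s: DENY
  req#15 t=31s: ALLOW
  req#16 t=33s: ALLOW
  req#17 t=35s: ALLOW

Answer: AAAAAADAAAAAADAAA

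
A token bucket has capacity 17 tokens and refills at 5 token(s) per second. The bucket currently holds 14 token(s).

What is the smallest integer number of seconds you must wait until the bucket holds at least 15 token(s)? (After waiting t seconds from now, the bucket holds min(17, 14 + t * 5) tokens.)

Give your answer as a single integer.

Answer: 1

Derivation:
Need 14 + t * 5 >= 15, so t >= 1/5.
Smallest integer t = ceil(1/5) = 1.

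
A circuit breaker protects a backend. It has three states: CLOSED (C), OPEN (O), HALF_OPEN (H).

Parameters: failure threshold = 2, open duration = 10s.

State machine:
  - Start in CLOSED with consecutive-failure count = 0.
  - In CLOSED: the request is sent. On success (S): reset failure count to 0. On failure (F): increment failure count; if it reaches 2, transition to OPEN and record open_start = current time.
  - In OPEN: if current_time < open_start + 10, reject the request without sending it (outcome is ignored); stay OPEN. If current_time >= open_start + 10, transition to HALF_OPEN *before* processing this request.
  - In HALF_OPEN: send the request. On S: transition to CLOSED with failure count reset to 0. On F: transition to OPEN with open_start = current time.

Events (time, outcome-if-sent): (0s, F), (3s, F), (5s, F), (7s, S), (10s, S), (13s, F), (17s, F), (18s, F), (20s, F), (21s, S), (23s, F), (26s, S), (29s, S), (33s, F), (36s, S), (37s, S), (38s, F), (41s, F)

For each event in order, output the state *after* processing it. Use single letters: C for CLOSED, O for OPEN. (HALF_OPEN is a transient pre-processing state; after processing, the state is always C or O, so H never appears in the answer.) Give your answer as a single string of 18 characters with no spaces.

State after each event:
  event#1 t=0s outcome=F: state=CLOSED
  event#2 t=3s outcome=F: state=OPEN
  event#3 t=5s outcome=F: state=OPEN
  event#4 t=7s outcome=S: state=OPEN
  event#5 t=10s outcome=S: state=OPEN
  event#6 t=13s outcome=F: state=OPEN
  event#7 t=17s outcome=F: state=OPEN
  event#8 t=18s outcome=F: state=OPEN
  event#9 t=20s outcome=F: state=OPEN
  event#10 t=21s outcome=S: state=OPEN
  event#11 t=23s outcome=F: state=OPEN
  event#12 t=26s outcome=S: state=OPEN
  event#13 t=29s outcome=S: state=OPEN
  event#14 t=33s outcome=F: state=OPEN
  event#15 t=36s outcome=S: state=OPEN
  event#16 t=37s outcome=S: state=OPEN
  event#17 t=38s outcome=F: state=OPEN
  event#18 t=41s outcome=F: state=OPEN

Answer: COOOOOOOOOOOOOOOOO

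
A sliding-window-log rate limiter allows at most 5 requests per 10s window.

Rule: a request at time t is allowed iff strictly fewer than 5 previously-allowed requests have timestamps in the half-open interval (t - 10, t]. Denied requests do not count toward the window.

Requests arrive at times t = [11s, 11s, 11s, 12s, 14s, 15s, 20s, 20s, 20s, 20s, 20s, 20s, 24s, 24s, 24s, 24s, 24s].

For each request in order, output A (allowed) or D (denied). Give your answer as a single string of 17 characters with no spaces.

Answer: AAAAADDDDDDDAAAAA

Derivation:
Tracking allowed requests in the window:
  req#1 t=11s: ALLOW
  req#2 t=11s: ALLOW
  req#3 t=11s: ALLOW
  req#4 t=12s: ALLOW
  req#5 t=14s: ALLOW
  req#6 t=15s: DENY
  req#7 t=20s: DENY
  req#8 t=20s: DENY
  req#9 t=20s: DENY
  req#10 t=20s: DENY
  req#11 t=20s: DENY
  req#12 t=20s: DENY
  req#13 t=24s: ALLOW
  req#14 t=24s: ALLOW
  req#15 t=24s: ALLOW
  req#16 t=24s: ALLOW
  req#17 t=24s: ALLOW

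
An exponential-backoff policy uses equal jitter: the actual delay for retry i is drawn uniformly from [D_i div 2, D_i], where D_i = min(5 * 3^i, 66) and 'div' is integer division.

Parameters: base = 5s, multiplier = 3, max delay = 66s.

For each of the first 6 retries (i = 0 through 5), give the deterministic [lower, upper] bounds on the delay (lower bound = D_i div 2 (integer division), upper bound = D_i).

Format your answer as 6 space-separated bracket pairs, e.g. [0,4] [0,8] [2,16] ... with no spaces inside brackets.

Computing bounds per retry:
  i=0: D_i=min(5*3^0,66)=5, bounds=[2,5]
  i=1: D_i=min(5*3^1,66)=15, bounds=[7,15]
  i=2: D_i=min(5*3^2,66)=45, bounds=[22,45]
  i=3: D_i=min(5*3^3,66)=66, bounds=[33,66]
  i=4: D_i=min(5*3^4,66)=66, bounds=[33,66]
  i=5: D_i=min(5*3^5,66)=66, bounds=[33,66]

Answer: [2,5] [7,15] [22,45] [33,66] [33,66] [33,66]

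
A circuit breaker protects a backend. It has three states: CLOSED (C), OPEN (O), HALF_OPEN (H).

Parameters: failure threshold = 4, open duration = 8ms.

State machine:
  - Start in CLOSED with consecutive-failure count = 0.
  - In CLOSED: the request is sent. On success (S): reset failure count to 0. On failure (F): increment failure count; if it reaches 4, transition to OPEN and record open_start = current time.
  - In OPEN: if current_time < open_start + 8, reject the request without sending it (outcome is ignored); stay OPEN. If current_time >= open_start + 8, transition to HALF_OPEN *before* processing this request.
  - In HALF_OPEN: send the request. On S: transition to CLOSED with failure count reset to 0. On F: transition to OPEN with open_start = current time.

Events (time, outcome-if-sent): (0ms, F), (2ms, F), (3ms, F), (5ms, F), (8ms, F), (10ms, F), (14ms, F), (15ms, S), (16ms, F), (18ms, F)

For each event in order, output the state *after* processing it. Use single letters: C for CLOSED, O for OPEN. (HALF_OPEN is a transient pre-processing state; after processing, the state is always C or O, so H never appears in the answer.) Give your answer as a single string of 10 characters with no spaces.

State after each event:
  event#1 t=0ms outcome=F: state=CLOSED
  event#2 t=2ms outcome=F: state=CLOSED
  event#3 t=3ms outcome=F: state=CLOSED
  event#4 t=5ms outcome=F: state=OPEN
  event#5 t=8ms outcome=F: state=OPEN
  event#6 t=10ms outcome=F: state=OPEN
  event#7 t=14ms outcome=F: state=OPEN
  event#8 t=15ms outcome=S: state=OPEN
  event#9 t=16ms outcome=F: state=OPEN
  event#10 t=18ms outcome=F: state=OPEN

Answer: CCCOOOOOOO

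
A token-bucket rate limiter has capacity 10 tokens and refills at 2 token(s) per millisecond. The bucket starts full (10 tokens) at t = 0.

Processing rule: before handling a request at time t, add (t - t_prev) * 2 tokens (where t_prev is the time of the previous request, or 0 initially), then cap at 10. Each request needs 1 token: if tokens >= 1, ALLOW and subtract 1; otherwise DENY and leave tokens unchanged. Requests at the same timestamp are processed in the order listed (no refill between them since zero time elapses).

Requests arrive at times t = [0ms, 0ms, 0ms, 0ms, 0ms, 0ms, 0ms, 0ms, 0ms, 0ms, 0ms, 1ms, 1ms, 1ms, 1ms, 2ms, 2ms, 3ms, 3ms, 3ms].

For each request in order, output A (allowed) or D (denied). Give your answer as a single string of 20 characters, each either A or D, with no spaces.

Answer: AAAAAAAAAADAADDAAAAD

Derivation:
Simulating step by step:
  req#1 t=0ms: ALLOW
  req#2 t=0ms: ALLOW
  req#3 t=0ms: ALLOW
  req#4 t=0ms: ALLOW
  req#5 t=0ms: ALLOW
  req#6 t=0ms: ALLOW
  req#7 t=0ms: ALLOW
  req#8 t=0ms: ALLOW
  req#9 t=0ms: ALLOW
  req#10 t=0ms: ALLOW
  req#11 t=0ms: DENY
  req#12 t=1ms: ALLOW
  req#13 t=1ms: ALLOW
  req#14 t=1ms: DENY
  req#15 t=1ms: DENY
  req#16 t=2ms: ALLOW
  req#17 t=2ms: ALLOW
  req#18 t=3ms: ALLOW
  req#19 t=3ms: ALLOW
  req#20 t=3ms: DENY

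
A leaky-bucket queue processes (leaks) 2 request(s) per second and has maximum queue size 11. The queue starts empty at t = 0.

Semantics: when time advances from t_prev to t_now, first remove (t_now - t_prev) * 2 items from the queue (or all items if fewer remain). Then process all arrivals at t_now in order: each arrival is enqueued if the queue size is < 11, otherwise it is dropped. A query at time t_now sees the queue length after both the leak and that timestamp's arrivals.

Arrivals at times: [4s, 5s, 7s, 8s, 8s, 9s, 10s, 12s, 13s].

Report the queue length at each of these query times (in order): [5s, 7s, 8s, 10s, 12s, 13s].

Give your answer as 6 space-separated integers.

Answer: 1 1 2 1 1 1

Derivation:
Queue lengths at query times:
  query t=5s: backlog = 1
  query t=7s: backlog = 1
  query t=8s: backlog = 2
  query t=10s: backlog = 1
  query t=12s: backlog = 1
  query t=13s: backlog = 1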